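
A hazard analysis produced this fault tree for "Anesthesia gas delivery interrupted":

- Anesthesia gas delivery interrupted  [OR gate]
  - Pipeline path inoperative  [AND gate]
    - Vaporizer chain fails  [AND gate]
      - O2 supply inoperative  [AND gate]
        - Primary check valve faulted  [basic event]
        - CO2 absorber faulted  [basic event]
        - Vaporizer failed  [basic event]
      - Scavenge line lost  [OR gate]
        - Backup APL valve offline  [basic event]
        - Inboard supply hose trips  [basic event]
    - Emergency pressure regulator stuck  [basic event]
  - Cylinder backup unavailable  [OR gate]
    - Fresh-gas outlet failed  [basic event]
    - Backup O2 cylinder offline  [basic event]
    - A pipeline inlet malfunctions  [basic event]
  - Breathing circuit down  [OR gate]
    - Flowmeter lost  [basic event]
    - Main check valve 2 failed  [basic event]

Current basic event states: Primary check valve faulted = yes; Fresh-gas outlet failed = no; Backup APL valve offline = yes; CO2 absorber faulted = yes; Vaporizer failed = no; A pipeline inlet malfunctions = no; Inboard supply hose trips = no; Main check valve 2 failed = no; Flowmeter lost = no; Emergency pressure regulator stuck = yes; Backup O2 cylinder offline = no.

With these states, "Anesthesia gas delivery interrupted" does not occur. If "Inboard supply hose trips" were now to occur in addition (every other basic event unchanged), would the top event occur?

Counterfactual: set "Inboard supply hose trips" to occurred.
O2 supply inoperative [AND]: Primary check valve faulted=occurs, CO2 absorber faulted=occurs, Vaporizer failed=not → not all inputs occur → does not occur.
Scavenge line lost [OR]: Backup APL valve offline=occurs, Inboard supply hose trips=occurs → at least one input occurs → occurs.
Vaporizer chain fails [AND]: O2 supply inoperative=not, Scavenge line lost=occurs → not all inputs occur → does not occur.
Pipeline path inoperative [AND]: Vaporizer chain fails=not, Emergency pressure regulator stuck=occurs → not all inputs occur → does not occur.
Cylinder backup unavailable [OR]: Fresh-gas outlet failed=not, Backup O2 cylinder offline=not, A pipeline inlet malfunctions=not → no input occurs → does not occur.
Breathing circuit down [OR]: Flowmeter lost=not, Main check valve 2 failed=not → no input occurs → does not occur.
Anesthesia gas delivery interrupted [OR]: Pipeline path inoperative=not, Cylinder backup unavailable=not, Breathing circuit down=not → no input occurs → does not occur.

No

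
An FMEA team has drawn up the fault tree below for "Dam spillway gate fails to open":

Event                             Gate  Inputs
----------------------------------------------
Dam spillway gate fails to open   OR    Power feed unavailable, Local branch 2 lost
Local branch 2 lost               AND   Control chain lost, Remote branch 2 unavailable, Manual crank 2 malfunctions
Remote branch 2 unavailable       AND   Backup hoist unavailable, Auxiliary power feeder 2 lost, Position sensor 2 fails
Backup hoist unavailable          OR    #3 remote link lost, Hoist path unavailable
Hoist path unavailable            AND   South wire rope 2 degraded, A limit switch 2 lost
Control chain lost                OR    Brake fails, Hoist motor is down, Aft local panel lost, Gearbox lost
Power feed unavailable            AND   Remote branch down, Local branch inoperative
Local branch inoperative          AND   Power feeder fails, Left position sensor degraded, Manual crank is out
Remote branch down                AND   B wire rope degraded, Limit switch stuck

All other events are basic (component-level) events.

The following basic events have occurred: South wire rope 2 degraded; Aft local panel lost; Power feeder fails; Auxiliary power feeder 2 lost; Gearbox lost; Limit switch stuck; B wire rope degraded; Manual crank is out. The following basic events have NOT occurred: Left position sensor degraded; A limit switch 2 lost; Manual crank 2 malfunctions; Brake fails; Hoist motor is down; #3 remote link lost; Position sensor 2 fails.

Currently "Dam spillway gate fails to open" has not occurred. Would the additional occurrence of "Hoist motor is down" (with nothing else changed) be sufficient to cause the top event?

Counterfactual: set "Hoist motor is down" to occurred.
Remote branch down [AND]: B wire rope degraded=occurs, Limit switch stuck=occurs → all inputs occur → occurs.
Local branch inoperative [AND]: Power feeder fails=occurs, Left position sensor degraded=not, Manual crank is out=occurs → not all inputs occur → does not occur.
Power feed unavailable [AND]: Remote branch down=occurs, Local branch inoperative=not → not all inputs occur → does not occur.
Control chain lost [OR]: Brake fails=not, Hoist motor is down=occurs, Aft local panel lost=occurs, Gearbox lost=occurs → at least one input occurs → occurs.
Hoist path unavailable [AND]: South wire rope 2 degraded=occurs, A limit switch 2 lost=not → not all inputs occur → does not occur.
Backup hoist unavailable [OR]: #3 remote link lost=not, Hoist path unavailable=not → no input occurs → does not occur.
Remote branch 2 unavailable [AND]: Backup hoist unavailable=not, Auxiliary power feeder 2 lost=occurs, Position sensor 2 fails=not → not all inputs occur → does not occur.
Local branch 2 lost [AND]: Control chain lost=occurs, Remote branch 2 unavailable=not, Manual crank 2 malfunctions=not → not all inputs occur → does not occur.
Dam spillway gate fails to open [OR]: Power feed unavailable=not, Local branch 2 lost=not → no input occurs → does not occur.

No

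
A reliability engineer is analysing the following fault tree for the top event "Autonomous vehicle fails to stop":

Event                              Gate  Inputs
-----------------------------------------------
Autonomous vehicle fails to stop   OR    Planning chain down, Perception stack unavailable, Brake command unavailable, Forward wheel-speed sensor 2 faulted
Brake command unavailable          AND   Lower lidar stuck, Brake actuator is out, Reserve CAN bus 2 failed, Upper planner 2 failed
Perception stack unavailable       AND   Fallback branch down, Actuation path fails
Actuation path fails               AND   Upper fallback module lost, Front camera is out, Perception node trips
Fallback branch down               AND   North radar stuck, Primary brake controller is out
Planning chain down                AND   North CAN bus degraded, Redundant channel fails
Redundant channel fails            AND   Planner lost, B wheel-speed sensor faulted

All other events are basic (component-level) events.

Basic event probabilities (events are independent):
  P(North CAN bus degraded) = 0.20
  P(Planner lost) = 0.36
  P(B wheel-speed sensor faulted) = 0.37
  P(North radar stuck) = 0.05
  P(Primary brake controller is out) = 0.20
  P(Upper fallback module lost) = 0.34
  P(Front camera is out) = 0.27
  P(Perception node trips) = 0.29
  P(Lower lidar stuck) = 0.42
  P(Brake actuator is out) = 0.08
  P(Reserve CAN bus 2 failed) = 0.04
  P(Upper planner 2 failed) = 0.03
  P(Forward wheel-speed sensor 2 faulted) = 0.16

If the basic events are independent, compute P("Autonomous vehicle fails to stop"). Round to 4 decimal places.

0.1826

P(Redundant channel fails) [AND] = 0.36 × 0.37 = 0.133200
P(Planning chain down) [AND] = 0.20 × 0.133200 = 0.026640
P(Fallback branch down) [AND] = 0.05 × 0.20 = 0.010000
P(Actuation path fails) [AND] = 0.34 × 0.27 × 0.29 = 0.026622
P(Perception stack unavailable) [AND] = 0.010000 × 0.026622 = 0.000266
P(Brake command unavailable) [AND] = 0.42 × 0.08 × 0.04 × 0.03 = 0.000040
P(Autonomous vehicle fails to stop) [OR] = 1 − (1−0.026640) × (1−0.000266) × (1−0.000040) × (1−0.16) = 0.182628
Rounded to 4 decimal places: P(Autonomous vehicle fails to stop) ≈ 0.1826.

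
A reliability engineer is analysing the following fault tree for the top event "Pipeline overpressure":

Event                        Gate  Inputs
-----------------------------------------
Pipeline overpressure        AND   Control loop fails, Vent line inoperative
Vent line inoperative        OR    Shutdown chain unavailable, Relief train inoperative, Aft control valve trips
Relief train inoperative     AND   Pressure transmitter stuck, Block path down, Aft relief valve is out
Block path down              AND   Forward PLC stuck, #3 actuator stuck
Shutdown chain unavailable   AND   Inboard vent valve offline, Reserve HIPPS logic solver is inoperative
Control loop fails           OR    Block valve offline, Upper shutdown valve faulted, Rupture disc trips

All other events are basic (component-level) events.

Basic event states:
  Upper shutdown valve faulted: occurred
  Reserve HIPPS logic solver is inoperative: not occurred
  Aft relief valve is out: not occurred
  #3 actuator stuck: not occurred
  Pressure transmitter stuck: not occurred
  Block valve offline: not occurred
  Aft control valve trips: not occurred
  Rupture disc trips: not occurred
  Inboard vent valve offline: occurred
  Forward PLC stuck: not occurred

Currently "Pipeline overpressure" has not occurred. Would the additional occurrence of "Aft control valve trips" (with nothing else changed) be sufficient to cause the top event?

Yes

Counterfactual: set "Aft control valve trips" to occurred.
Control loop fails [OR]: Block valve offline=not, Upper shutdown valve faulted=occurs, Rupture disc trips=not → at least one input occurs → occurs.
Shutdown chain unavailable [AND]: Inboard vent valve offline=occurs, Reserve HIPPS logic solver is inoperative=not → not all inputs occur → does not occur.
Block path down [AND]: Forward PLC stuck=not, #3 actuator stuck=not → not all inputs occur → does not occur.
Relief train inoperative [AND]: Pressure transmitter stuck=not, Block path down=not, Aft relief valve is out=not → not all inputs occur → does not occur.
Vent line inoperative [OR]: Shutdown chain unavailable=not, Relief train inoperative=not, Aft control valve trips=occurs → at least one input occurs → occurs.
Pipeline overpressure [AND]: Control loop fails=occurs, Vent line inoperative=occurs → all inputs occur → occurs.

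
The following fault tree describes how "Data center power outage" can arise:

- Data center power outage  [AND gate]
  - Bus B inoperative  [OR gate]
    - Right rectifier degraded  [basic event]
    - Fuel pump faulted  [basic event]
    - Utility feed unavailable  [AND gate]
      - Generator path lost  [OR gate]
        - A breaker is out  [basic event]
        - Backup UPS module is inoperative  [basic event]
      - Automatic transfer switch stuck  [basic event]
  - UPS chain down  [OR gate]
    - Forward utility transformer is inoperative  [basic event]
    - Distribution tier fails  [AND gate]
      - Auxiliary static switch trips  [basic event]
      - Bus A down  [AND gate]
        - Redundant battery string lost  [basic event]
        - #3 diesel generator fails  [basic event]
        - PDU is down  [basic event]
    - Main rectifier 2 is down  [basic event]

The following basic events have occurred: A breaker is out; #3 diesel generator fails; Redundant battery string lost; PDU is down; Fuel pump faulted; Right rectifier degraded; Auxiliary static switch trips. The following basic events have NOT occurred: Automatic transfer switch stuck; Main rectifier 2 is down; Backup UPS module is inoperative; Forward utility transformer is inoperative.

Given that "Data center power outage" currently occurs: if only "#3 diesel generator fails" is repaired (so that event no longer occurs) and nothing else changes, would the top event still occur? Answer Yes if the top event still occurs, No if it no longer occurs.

Counterfactual: set "#3 diesel generator fails" to not occurred.
Generator path lost [OR]: A breaker is out=occurs, Backup UPS module is inoperative=not → at least one input occurs → occurs.
Utility feed unavailable [AND]: Generator path lost=occurs, Automatic transfer switch stuck=not → not all inputs occur → does not occur.
Bus B inoperative [OR]: Right rectifier degraded=occurs, Fuel pump faulted=occurs, Utility feed unavailable=not → at least one input occurs → occurs.
Bus A down [AND]: Redundant battery string lost=occurs, #3 diesel generator fails=not, PDU is down=occurs → not all inputs occur → does not occur.
Distribution tier fails [AND]: Auxiliary static switch trips=occurs, Bus A down=not → not all inputs occur → does not occur.
UPS chain down [OR]: Forward utility transformer is inoperative=not, Distribution tier fails=not, Main rectifier 2 is down=not → no input occurs → does not occur.
Data center power outage [AND]: Bus B inoperative=occurs, UPS chain down=not → not all inputs occur → does not occur.

No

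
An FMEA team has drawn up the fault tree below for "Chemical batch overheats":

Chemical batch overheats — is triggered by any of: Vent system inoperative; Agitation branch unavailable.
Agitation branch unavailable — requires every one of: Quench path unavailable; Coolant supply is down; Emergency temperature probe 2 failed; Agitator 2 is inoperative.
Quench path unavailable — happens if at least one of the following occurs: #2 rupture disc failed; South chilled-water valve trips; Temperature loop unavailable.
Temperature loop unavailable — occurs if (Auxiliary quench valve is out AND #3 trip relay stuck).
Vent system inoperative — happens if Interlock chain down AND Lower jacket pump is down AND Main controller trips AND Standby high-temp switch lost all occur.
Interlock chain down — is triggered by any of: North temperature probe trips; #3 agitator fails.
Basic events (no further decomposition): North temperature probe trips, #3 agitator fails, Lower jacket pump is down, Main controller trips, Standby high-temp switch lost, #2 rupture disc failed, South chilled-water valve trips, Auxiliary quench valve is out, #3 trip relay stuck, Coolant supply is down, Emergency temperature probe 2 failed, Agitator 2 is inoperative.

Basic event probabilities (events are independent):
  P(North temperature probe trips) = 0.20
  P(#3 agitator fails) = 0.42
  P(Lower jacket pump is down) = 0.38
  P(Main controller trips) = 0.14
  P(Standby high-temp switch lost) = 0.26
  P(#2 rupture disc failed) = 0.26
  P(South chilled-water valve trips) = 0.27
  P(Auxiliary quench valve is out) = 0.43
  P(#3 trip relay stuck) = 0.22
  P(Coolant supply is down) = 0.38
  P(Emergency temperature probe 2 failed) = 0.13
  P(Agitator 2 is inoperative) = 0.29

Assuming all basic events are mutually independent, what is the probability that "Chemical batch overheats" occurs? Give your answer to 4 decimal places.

0.0147

P(Interlock chain down) [OR] = 1 − (1−0.20) × (1−0.42) = 0.536000
P(Vent system inoperative) [AND] = 0.536000 × 0.38 × 0.14 × 0.26 = 0.007414
P(Temperature loop unavailable) [AND] = 0.43 × 0.22 = 0.094600
P(Quench path unavailable) [OR] = 1 − (1−0.26) × (1−0.27) × (1−0.094600) = 0.510903
P(Agitation branch unavailable) [AND] = 0.510903 × 0.38 × 0.13 × 0.29 = 0.007319
P(Chemical batch overheats) [OR] = 1 − (1−0.007414) × (1−0.007319) = 0.014679
Rounded to 4 decimal places: P(Chemical batch overheats) ≈ 0.0147.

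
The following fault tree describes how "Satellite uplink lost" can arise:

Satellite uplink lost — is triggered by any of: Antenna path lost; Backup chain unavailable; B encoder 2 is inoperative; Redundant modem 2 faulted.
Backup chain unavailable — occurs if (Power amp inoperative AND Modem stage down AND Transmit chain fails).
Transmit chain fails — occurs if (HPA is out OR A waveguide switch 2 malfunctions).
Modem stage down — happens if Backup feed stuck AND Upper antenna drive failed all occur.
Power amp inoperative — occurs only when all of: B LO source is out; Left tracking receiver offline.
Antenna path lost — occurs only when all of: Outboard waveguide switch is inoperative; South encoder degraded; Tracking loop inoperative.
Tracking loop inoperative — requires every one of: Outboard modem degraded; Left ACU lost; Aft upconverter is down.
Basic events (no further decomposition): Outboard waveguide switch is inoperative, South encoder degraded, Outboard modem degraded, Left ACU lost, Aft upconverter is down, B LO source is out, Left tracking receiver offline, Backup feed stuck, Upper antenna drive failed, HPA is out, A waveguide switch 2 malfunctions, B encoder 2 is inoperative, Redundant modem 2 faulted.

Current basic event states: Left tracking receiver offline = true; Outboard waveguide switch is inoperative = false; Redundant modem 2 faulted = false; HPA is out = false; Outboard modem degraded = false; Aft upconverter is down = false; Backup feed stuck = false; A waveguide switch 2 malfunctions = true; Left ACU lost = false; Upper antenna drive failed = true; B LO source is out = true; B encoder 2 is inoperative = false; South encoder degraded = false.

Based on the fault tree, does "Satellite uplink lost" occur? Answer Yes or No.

Tracking loop inoperative [AND]: Outboard modem degraded=not, Left ACU lost=not, Aft upconverter is down=not → not all inputs occur → does not occur.
Antenna path lost [AND]: Outboard waveguide switch is inoperative=not, South encoder degraded=not, Tracking loop inoperative=not → not all inputs occur → does not occur.
Power amp inoperative [AND]: B LO source is out=occurs, Left tracking receiver offline=occurs → all inputs occur → occurs.
Modem stage down [AND]: Backup feed stuck=not, Upper antenna drive failed=occurs → not all inputs occur → does not occur.
Transmit chain fails [OR]: HPA is out=not, A waveguide switch 2 malfunctions=occurs → at least one input occurs → occurs.
Backup chain unavailable [AND]: Power amp inoperative=occurs, Modem stage down=not, Transmit chain fails=occurs → not all inputs occur → does not occur.
Satellite uplink lost [OR]: Antenna path lost=not, Backup chain unavailable=not, B encoder 2 is inoperative=not, Redundant modem 2 faulted=not → no input occurs → does not occur.

No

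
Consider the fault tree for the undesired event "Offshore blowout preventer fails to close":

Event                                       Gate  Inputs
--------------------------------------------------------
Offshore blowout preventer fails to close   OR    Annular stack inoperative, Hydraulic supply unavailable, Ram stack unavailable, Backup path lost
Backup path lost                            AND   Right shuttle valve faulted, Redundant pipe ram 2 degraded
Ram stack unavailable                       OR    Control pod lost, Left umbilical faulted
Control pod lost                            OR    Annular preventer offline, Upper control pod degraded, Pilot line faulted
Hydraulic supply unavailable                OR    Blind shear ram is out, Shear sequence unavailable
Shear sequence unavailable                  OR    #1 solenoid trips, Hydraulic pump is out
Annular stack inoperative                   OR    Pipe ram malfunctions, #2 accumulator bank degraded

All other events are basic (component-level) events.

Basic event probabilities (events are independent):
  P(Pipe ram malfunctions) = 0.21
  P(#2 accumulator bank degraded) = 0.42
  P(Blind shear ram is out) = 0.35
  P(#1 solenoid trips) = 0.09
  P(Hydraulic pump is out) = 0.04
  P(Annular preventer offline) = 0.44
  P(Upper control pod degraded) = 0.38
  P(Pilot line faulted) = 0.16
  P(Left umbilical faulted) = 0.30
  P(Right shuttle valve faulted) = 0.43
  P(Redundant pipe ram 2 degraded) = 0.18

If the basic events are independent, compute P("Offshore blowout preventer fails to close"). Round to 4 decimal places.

0.9510

P(Annular stack inoperative) [OR] = 1 − (1−0.21) × (1−0.42) = 0.541800
P(Shear sequence unavailable) [OR] = 1 − (1−0.09) × (1−0.04) = 0.126400
P(Hydraulic supply unavailable) [OR] = 1 − (1−0.35) × (1−0.126400) = 0.432160
P(Control pod lost) [OR] = 1 − (1−0.44) × (1−0.38) × (1−0.16) = 0.708352
P(Ram stack unavailable) [OR] = 1 − (1−0.708352) × (1−0.30) = 0.795846
P(Backup path lost) [AND] = 0.43 × 0.18 = 0.077400
P(Offshore blowout preventer fails to close) [OR] = 1 − (1−0.541800) × (1−0.432160) × (1−0.795846) × (1−0.077400) = 0.950994
Rounded to 4 decimal places: P(Offshore blowout preventer fails to close) ≈ 0.9510.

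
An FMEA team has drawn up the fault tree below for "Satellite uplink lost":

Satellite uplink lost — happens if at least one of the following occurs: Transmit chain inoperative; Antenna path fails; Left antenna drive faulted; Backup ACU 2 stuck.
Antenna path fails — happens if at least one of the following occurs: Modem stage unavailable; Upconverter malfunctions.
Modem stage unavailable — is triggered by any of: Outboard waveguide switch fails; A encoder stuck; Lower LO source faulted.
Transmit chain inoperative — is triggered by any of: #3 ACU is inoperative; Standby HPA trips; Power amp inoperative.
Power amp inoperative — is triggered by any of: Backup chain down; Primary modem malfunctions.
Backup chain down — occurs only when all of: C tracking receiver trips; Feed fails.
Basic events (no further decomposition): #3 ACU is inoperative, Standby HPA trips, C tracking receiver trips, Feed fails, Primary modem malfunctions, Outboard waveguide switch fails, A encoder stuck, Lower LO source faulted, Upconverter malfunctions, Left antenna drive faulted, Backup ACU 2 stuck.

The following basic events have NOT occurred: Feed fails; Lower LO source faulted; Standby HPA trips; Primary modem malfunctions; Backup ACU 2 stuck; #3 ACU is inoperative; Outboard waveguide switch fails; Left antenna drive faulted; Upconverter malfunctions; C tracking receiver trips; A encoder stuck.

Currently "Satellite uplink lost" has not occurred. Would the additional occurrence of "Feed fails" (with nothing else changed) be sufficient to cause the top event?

No

Counterfactual: set "Feed fails" to occurred.
Backup chain down [AND]: C tracking receiver trips=not, Feed fails=occurs → not all inputs occur → does not occur.
Power amp inoperative [OR]: Backup chain down=not, Primary modem malfunctions=not → no input occurs → does not occur.
Transmit chain inoperative [OR]: #3 ACU is inoperative=not, Standby HPA trips=not, Power amp inoperative=not → no input occurs → does not occur.
Modem stage unavailable [OR]: Outboard waveguide switch fails=not, A encoder stuck=not, Lower LO source faulted=not → no input occurs → does not occur.
Antenna path fails [OR]: Modem stage unavailable=not, Upconverter malfunctions=not → no input occurs → does not occur.
Satellite uplink lost [OR]: Transmit chain inoperative=not, Antenna path fails=not, Left antenna drive faulted=not, Backup ACU 2 stuck=not → no input occurs → does not occur.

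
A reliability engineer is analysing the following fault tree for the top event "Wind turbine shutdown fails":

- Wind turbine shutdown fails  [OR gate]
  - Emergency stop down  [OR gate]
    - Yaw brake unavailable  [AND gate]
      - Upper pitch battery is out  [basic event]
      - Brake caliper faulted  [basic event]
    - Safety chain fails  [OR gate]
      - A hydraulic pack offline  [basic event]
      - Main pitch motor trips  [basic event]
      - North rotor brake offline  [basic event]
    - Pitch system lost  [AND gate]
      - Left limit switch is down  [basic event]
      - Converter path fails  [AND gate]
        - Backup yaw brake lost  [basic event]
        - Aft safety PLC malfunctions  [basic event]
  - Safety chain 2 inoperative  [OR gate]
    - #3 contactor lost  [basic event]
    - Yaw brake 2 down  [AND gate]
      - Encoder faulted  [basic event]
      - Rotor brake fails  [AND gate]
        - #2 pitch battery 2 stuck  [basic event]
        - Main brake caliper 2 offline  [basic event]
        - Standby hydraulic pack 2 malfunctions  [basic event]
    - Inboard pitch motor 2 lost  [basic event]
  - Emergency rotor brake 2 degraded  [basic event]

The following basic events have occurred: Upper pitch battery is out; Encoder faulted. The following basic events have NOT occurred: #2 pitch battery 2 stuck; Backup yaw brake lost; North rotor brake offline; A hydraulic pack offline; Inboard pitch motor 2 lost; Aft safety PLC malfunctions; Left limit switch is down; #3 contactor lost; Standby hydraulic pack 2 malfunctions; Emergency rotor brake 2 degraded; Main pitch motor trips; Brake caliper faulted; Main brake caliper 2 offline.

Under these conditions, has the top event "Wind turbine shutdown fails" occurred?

Yaw brake unavailable [AND]: Upper pitch battery is out=occurs, Brake caliper faulted=not → not all inputs occur → does not occur.
Safety chain fails [OR]: A hydraulic pack offline=not, Main pitch motor trips=not, North rotor brake offline=not → no input occurs → does not occur.
Converter path fails [AND]: Backup yaw brake lost=not, Aft safety PLC malfunctions=not → not all inputs occur → does not occur.
Pitch system lost [AND]: Left limit switch is down=not, Converter path fails=not → not all inputs occur → does not occur.
Emergency stop down [OR]: Yaw brake unavailable=not, Safety chain fails=not, Pitch system lost=not → no input occurs → does not occur.
Rotor brake fails [AND]: #2 pitch battery 2 stuck=not, Main brake caliper 2 offline=not, Standby hydraulic pack 2 malfunctions=not → not all inputs occur → does not occur.
Yaw brake 2 down [AND]: Encoder faulted=occurs, Rotor brake fails=not → not all inputs occur → does not occur.
Safety chain 2 inoperative [OR]: #3 contactor lost=not, Yaw brake 2 down=not, Inboard pitch motor 2 lost=not → no input occurs → does not occur.
Wind turbine shutdown fails [OR]: Emergency stop down=not, Safety chain 2 inoperative=not, Emergency rotor brake 2 degraded=not → no input occurs → does not occur.

No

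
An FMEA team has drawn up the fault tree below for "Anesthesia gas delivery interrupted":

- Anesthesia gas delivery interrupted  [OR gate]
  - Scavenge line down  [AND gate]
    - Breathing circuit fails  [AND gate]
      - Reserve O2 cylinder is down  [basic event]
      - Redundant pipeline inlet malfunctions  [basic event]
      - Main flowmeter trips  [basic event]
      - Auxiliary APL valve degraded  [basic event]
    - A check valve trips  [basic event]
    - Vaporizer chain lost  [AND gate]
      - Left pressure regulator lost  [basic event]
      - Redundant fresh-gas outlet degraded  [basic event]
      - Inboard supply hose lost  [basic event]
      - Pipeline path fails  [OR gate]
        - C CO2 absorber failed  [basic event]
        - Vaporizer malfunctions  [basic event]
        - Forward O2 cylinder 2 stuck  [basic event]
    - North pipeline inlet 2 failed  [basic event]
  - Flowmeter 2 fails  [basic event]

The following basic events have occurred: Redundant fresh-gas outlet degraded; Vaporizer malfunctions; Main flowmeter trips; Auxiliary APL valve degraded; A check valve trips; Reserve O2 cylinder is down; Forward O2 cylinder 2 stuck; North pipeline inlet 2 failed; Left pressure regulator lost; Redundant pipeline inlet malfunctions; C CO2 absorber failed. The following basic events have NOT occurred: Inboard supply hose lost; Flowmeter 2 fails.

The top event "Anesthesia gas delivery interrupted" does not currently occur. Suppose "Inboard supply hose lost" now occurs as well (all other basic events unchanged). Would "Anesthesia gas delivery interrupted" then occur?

Counterfactual: set "Inboard supply hose lost" to occurred.
Breathing circuit fails [AND]: Reserve O2 cylinder is down=occurs, Redundant pipeline inlet malfunctions=occurs, Main flowmeter trips=occurs, Auxiliary APL valve degraded=occurs → all inputs occur → occurs.
Pipeline path fails [OR]: C CO2 absorber failed=occurs, Vaporizer malfunctions=occurs, Forward O2 cylinder 2 stuck=occurs → at least one input occurs → occurs.
Vaporizer chain lost [AND]: Left pressure regulator lost=occurs, Redundant fresh-gas outlet degraded=occurs, Inboard supply hose lost=occurs, Pipeline path fails=occurs → all inputs occur → occurs.
Scavenge line down [AND]: Breathing circuit fails=occurs, A check valve trips=occurs, Vaporizer chain lost=occurs, North pipeline inlet 2 failed=occurs → all inputs occur → occurs.
Anesthesia gas delivery interrupted [OR]: Scavenge line down=occurs, Flowmeter 2 fails=not → at least one input occurs → occurs.

Yes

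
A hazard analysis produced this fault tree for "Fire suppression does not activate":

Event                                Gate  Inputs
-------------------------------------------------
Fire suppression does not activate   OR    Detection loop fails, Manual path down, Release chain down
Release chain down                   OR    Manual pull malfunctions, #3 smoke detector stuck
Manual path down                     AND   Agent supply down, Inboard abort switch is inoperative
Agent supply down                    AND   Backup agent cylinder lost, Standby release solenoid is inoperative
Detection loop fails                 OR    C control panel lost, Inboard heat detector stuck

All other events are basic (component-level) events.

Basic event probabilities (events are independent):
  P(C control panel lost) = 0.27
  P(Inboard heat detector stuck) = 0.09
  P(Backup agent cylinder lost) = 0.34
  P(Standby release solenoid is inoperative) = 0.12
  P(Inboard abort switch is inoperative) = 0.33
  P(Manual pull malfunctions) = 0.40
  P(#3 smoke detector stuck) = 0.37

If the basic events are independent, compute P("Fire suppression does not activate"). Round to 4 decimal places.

P(Detection loop fails) [OR] = 1 − (1−0.27) × (1−0.09) = 0.335700
P(Agent supply down) [AND] = 0.34 × 0.12 = 0.040800
P(Manual path down) [AND] = 0.040800 × 0.33 = 0.013464
P(Release chain down) [OR] = 1 − (1−0.40) × (1−0.37) = 0.622000
P(Fire suppression does not activate) [OR] = 1 − (1−0.335700) × (1−0.013464) × (1−0.622000) = 0.752275
Rounded to 4 decimal places: P(Fire suppression does not activate) ≈ 0.7523.

0.7523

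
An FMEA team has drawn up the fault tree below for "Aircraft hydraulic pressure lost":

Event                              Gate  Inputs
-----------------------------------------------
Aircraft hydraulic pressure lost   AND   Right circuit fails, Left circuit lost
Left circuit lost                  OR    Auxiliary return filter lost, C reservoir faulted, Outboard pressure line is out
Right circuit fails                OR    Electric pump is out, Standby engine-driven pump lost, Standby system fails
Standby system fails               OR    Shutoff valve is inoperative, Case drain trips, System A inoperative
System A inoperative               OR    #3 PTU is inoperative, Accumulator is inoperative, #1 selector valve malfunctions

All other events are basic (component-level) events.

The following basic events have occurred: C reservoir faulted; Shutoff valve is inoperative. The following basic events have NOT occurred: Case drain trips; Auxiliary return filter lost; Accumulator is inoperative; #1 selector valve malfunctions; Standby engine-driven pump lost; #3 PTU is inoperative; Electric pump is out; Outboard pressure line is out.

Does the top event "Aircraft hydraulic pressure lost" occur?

Yes

System A inoperative [OR]: #3 PTU is inoperative=not, Accumulator is inoperative=not, #1 selector valve malfunctions=not → no input occurs → does not occur.
Standby system fails [OR]: Shutoff valve is inoperative=occurs, Case drain trips=not, System A inoperative=not → at least one input occurs → occurs.
Right circuit fails [OR]: Electric pump is out=not, Standby engine-driven pump lost=not, Standby system fails=occurs → at least one input occurs → occurs.
Left circuit lost [OR]: Auxiliary return filter lost=not, C reservoir faulted=occurs, Outboard pressure line is out=not → at least one input occurs → occurs.
Aircraft hydraulic pressure lost [AND]: Right circuit fails=occurs, Left circuit lost=occurs → all inputs occur → occurs.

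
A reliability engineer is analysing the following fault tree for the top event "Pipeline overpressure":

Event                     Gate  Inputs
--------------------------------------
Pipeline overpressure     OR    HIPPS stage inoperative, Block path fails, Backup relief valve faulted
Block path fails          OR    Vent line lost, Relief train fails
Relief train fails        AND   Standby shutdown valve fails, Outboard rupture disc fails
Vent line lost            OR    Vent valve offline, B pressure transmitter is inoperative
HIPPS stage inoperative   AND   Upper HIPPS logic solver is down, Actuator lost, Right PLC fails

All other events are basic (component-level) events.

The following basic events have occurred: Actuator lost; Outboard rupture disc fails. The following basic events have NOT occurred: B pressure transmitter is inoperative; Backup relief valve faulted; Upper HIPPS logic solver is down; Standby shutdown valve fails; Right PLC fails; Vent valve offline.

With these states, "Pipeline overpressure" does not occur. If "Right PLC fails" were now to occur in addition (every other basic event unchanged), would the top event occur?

No

Counterfactual: set "Right PLC fails" to occurred.
HIPPS stage inoperative [AND]: Upper HIPPS logic solver is down=not, Actuator lost=occurs, Right PLC fails=occurs → not all inputs occur → does not occur.
Vent line lost [OR]: Vent valve offline=not, B pressure transmitter is inoperative=not → no input occurs → does not occur.
Relief train fails [AND]: Standby shutdown valve fails=not, Outboard rupture disc fails=occurs → not all inputs occur → does not occur.
Block path fails [OR]: Vent line lost=not, Relief train fails=not → no input occurs → does not occur.
Pipeline overpressure [OR]: HIPPS stage inoperative=not, Block path fails=not, Backup relief valve faulted=not → no input occurs → does not occur.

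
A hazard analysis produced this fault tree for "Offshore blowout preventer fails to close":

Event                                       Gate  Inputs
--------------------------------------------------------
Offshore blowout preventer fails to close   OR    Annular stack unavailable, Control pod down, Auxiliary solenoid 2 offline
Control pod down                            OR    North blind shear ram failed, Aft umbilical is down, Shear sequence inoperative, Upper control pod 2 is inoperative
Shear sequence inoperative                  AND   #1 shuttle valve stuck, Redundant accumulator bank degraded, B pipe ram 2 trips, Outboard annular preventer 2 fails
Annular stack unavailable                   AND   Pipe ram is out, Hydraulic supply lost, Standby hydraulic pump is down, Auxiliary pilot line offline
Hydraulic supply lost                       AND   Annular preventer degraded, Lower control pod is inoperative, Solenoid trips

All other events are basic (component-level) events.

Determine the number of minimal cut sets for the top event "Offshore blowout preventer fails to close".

Hydraulic supply lost [AND]: one cut set from each child combined → 1 × 1 × 1 = 1 cut set(s).
Annular stack unavailable [AND]: one cut set from each child combined → 1 × 1 × 1 × 1 = 1 cut set(s).
Shear sequence inoperative [AND]: one cut set from each child combined → 1 × 1 × 1 × 1 = 1 cut set(s).
Control pod down [OR]: union of children's cut sets → 4 cut set(s).
Offshore blowout preventer fails to close [OR]: union of children's cut sets → 6 cut set(s).
Minimal cut sets: {Annular preventer degraded, Auxiliary pilot line offline, Lower control pod is inoperative, Pipe ram is out, Solenoid trips, Standby hydraulic pump is down}; {North blind shear ram failed}; {Aft umbilical is down}; {#1 shuttle valve stuck, B pipe ram 2 trips, Outboard annular preventer 2 fails, Redundant accumulator bank degraded}; {Upper control pod 2 is inoperative}; {Auxiliary solenoid 2 offline}.

6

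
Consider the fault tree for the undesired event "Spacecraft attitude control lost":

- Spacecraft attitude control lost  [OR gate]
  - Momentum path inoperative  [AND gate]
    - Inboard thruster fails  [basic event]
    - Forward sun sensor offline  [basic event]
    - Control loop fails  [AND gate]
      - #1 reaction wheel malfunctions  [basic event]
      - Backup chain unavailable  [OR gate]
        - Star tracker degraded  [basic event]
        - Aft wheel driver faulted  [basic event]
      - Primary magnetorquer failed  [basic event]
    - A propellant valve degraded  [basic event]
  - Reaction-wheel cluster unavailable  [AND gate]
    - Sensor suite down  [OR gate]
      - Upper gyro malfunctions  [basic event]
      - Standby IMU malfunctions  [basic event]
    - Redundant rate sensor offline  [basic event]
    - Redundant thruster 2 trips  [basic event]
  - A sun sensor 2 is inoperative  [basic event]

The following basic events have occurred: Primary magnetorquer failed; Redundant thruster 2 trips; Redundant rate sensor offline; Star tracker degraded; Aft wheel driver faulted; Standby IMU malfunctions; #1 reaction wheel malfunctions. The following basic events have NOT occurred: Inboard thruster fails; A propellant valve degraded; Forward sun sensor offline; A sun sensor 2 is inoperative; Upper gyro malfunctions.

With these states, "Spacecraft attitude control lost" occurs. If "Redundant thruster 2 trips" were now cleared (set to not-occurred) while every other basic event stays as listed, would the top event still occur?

Counterfactual: set "Redundant thruster 2 trips" to not occurred.
Backup chain unavailable [OR]: Star tracker degraded=occurs, Aft wheel driver faulted=occurs → at least one input occurs → occurs.
Control loop fails [AND]: #1 reaction wheel malfunctions=occurs, Backup chain unavailable=occurs, Primary magnetorquer failed=occurs → all inputs occur → occurs.
Momentum path inoperative [AND]: Inboard thruster fails=not, Forward sun sensor offline=not, Control loop fails=occurs, A propellant valve degraded=not → not all inputs occur → does not occur.
Sensor suite down [OR]: Upper gyro malfunctions=not, Standby IMU malfunctions=occurs → at least one input occurs → occurs.
Reaction-wheel cluster unavailable [AND]: Sensor suite down=occurs, Redundant rate sensor offline=occurs, Redundant thruster 2 trips=not → not all inputs occur → does not occur.
Spacecraft attitude control lost [OR]: Momentum path inoperative=not, Reaction-wheel cluster unavailable=not, A sun sensor 2 is inoperative=not → no input occurs → does not occur.

No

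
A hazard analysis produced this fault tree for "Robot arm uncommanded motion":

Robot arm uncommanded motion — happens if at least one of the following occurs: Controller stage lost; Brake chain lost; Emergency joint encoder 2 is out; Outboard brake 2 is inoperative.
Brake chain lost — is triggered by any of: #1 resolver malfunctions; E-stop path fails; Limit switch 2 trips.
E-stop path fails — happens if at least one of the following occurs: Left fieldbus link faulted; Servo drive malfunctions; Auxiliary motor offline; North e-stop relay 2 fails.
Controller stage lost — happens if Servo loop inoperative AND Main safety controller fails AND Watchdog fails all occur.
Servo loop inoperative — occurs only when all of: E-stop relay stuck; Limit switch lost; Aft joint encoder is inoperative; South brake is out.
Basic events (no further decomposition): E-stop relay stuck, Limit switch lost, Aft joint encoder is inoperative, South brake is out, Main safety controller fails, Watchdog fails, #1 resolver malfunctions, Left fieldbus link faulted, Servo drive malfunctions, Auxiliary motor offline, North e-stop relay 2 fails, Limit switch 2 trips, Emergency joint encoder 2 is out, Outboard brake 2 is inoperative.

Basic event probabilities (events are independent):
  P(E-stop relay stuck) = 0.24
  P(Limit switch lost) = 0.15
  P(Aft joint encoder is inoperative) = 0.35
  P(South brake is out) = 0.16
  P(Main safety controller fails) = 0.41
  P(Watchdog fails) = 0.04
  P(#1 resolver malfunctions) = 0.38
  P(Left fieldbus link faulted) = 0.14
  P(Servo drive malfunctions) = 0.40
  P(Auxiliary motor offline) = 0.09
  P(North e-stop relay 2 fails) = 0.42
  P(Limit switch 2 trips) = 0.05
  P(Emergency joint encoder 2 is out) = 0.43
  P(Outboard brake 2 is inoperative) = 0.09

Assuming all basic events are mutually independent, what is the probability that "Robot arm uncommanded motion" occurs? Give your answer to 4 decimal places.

0.9168

P(Servo loop inoperative) [AND] = 0.24 × 0.15 × 0.35 × 0.16 = 0.002016
P(Controller stage lost) [AND] = 0.002016 × 0.41 × 0.04 = 0.000033
P(E-stop path fails) [OR] = 1 − (1−0.14) × (1−0.40) × (1−0.09) × (1−0.42) = 0.727655
P(Brake chain lost) [OR] = 1 − (1−0.38) × (1−0.727655) × (1−0.05) = 0.839589
P(Robot arm uncommanded motion) [OR] = 1 − (1−0.000033) × (1−0.839589) × (1−0.43) × (1−0.09) = 0.916798
Rounded to 4 decimal places: P(Robot arm uncommanded motion) ≈ 0.9168.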